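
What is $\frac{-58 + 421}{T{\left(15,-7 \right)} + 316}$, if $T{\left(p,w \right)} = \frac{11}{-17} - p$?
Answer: $\frac{2057}{1702} \approx 1.2086$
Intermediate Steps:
$T{\left(p,w \right)} = - \frac{11}{17} - p$ ($T{\left(p,w \right)} = 11 \left(- \frac{1}{17}\right) - p = - \frac{11}{17} - p$)
$\frac{-58 + 421}{T{\left(15,-7 \right)} + 316} = \frac{-58 + 421}{\left(- \frac{11}{17} - 15\right) + 316} = \frac{363}{\left(- \frac{11}{17} - 15\right) + 316} = \frac{363}{- \frac{266}{17} + 316} = \frac{363}{\frac{5106}{17}} = 363 \cdot \frac{17}{5106} = \frac{2057}{1702}$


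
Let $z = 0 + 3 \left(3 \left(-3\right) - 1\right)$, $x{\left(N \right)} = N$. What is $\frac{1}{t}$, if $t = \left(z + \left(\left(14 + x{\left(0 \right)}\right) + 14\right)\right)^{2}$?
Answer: $\frac{1}{4} \approx 0.25$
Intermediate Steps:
$z = -30$ ($z = 0 + 3 \left(-9 - 1\right) = 0 + 3 \left(-10\right) = 0 - 30 = -30$)
$t = 4$ ($t = \left(-30 + \left(\left(14 + 0\right) + 14\right)\right)^{2} = \left(-30 + \left(14 + 14\right)\right)^{2} = \left(-30 + 28\right)^{2} = \left(-2\right)^{2} = 4$)
$\frac{1}{t} = \frac{1}{4}$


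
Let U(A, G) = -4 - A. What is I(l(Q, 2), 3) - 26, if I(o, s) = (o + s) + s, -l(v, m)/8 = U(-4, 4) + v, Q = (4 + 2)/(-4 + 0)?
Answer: -8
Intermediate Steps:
Q = -3/2 (Q = 6/(-4) = 6*(-¼) = -3/2 ≈ -1.5000)
l(v, m) = -8*v (l(v, m) = -8*((-4 - 1*(-4)) + v) = -8*((-4 + 4) + v) = -8*(0 + v) = -8*v)
I(o, s) = o + 2*s
I(l(Q, 2), 3) - 26 = (-8*(-3/2) + 2*3) - 26 = (12 + 6) - 26 = 18 - 26 = -8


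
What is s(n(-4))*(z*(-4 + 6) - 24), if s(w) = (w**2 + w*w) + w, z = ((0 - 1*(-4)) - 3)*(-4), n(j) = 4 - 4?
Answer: 0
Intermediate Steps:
n(j) = 0
z = -4 (z = ((0 + 4) - 3)*(-4) = (4 - 3)*(-4) = 1*(-4) = -4)
s(w) = w + 2*w**2 (s(w) = (w**2 + w**2) + w = 2*w**2 + w = w + 2*w**2)
s(n(-4))*(z*(-4 + 6) - 24) = (0*(1 + 2*0))*(-4*(-4 + 6) - 24) = (0*(1 + 0))*(-4*2 - 24) = (0*1)*(-8 - 24) = 0*(-32) = 0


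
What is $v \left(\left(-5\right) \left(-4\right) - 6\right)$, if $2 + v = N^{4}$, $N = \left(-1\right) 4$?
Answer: $3556$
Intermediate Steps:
$N = -4$
$v = 254$ ($v = -2 + \left(-4\right)^{4} = -2 + 256 = 254$)
$v \left(\left(-5\right) \left(-4\right) - 6\right) = 254 \left(\left(-5\right) \left(-4\right) - 6\right) = 254 \left(20 - 6\right) = 254 \cdot 14 = 3556$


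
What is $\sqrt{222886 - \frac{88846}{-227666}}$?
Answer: $\frac{3 \sqrt{320905680170557}}{113833} \approx 472.11$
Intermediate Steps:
$\sqrt{222886 - \frac{88846}{-227666}} = \sqrt{222886 - 88846 \left(- \frac{1}{227666}\right)} = \sqrt{222886 - - \frac{44423}{113833}} = \sqrt{222886 + \frac{44423}{113833}} = \sqrt{\frac{25371826461}{113833}} = \frac{3 \sqrt{320905680170557}}{113833}$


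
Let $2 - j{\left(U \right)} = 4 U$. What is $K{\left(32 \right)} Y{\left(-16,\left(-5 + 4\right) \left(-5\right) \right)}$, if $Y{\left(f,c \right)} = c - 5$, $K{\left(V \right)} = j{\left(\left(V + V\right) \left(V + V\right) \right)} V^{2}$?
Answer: $0$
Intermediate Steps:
$j{\left(U \right)} = 2 - 4 U$
$K{\left(V \right)} = V^{2} \left(2 - 16 V^{2}\right)$ ($K{\left(V \right)} = \left(2 - 4 \left(V + V\right) \left(V + V\right)\right) V^{2} = \left(2 - 4 \cdot 2 V 2 V\right) V^{2} = \left(2 - 4 \cdot 4 V^{2}\right) V^{2} = \left(2 - 16 V^{2}\right) V^{2} = V^{2} \left(2 - 16 V^{2}\right)$)
$Y{\left(f,c \right)} = -5 + c$ ($Y{\left(f,c \right)} = c - 5 = -5 + c$)
$K{\left(32 \right)} Y{\left(-16,\left(-5 + 4\right) \left(-5\right) \right)} = 32^{2} \left(2 - 16 \cdot 32^{2}\right) \left(-5 + \left(-5 + 4\right) \left(-5\right)\right) = 1024 \left(2 - 16384\right) \left(-5 - -5\right) = 1024 \left(2 - 16384\right) \left(-5 + 5\right) = 1024 \left(-16382\right) 0 = \left(-16775168\right) 0 = 0$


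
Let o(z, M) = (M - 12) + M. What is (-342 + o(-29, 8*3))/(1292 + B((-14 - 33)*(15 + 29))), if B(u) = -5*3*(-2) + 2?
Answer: -153/662 ≈ -0.23112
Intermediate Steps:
B(u) = 32 (B(u) = -15*(-2) + 2 = 30 + 2 = 32)
o(z, M) = -12 + 2*M (o(z, M) = (-12 + M) + M = -12 + 2*M)
(-342 + o(-29, 8*3))/(1292 + B((-14 - 33)*(15 + 29))) = (-342 + (-12 + 2*(8*3)))/(1292 + 32) = (-342 + (-12 + 2*24))/1324 = (-342 + (-12 + 48))*(1/1324) = (-342 + 36)*(1/1324) = -306*1/1324 = -153/662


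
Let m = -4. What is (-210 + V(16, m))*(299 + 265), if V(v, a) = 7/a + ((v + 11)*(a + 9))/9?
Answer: -110967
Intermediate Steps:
V(v, a) = 7/a + (9 + a)*(11 + v)/9 (V(v, a) = 7/a + ((11 + v)*(9 + a))*(⅑) = 7/a + ((9 + a)*(11 + v))*(⅑) = 7/a + (9 + a)*(11 + v)/9)
(-210 + V(16, m))*(299 + 265) = (-210 + (11 + 16 + 7/(-4) + (11/9)*(-4) + (⅑)*(-4)*16))*(299 + 265) = (-210 + (11 + 16 + 7*(-¼) - 44/9 - 64/9))*564 = (-210 + (11 + 16 - 7/4 - 44/9 - 64/9))*564 = (-210 + 53/4)*564 = -787/4*564 = -110967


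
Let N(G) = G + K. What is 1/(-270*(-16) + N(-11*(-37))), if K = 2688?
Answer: 1/7415 ≈ 0.00013486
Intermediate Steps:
N(G) = 2688 + G (N(G) = G + 2688 = 2688 + G)
1/(-270*(-16) + N(-11*(-37))) = 1/(-270*(-16) + (2688 - 11*(-37))) = 1/(4320 + (2688 + 407)) = 1/(4320 + 3095) = 1/7415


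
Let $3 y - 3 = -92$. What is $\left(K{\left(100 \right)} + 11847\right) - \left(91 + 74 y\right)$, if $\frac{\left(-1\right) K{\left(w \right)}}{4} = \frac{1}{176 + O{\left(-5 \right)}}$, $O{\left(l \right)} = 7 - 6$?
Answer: $\frac{2469382}{177} \approx 13951.0$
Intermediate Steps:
$O{\left(l \right)} = 1$ ($O{\left(l \right)} = 7 - 6 = 1$)
$y = - \frac{89}{3}$ ($y = 1 + \frac{1}{3} \left(-92\right) = 1 - \frac{92}{3} = - \frac{89}{3} \approx -29.667$)
$K{\left(w \right)} = - \frac{4}{177}$ ($K{\left(w \right)} = - \frac{4}{176 + 1} = - \frac{4}{177}$)
$\left(K{\left(100 \right)} + 11847\right) - \left(91 + 74 y\right) = \left(- \frac{4}{177} + 11847\right) - - \frac{6313}{3} = \frac{2096915}{177} + \left(-91 + \frac{6586}{3}\right) = \frac{2096915}{177} + \frac{6313}{3} = \frac{2469382}{177}$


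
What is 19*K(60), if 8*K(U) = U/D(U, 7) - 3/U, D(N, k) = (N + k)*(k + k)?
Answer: 2489/75040 ≈ 0.033169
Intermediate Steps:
D(N, k) = 2*k*(N + k) (D(N, k) = (N + k)*(2*k) = 2*k*(N + k))
K(U) = -3/(8*U) + U/(8*(98 + 14*U)) (K(U) = (U/((2*7*(U + 7))) - 3/U)/8 = (U/((2*7*(7 + U))) - 3/U)/8 = (U/(98 + 14*U) - 3/U)/8 = (-3/U + U/(98 + 14*U))/8 = -3/(8*U) + U/(8*(98 + 14*U)))
19*K(60) = 19*((1/112)*(-294 + 60**2 - 42*60)/(60*(7 + 60))) = 19*((1/112)*(1/60)*(-294 + 3600 - 2520)/67) = 19*((1/112)*(1/60)*(1/67)*786) = 19*(131/75040) = 2489/75040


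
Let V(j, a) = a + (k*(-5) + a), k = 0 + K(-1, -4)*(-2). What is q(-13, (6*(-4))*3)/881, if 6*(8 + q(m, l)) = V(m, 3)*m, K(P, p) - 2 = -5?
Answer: 44/881 ≈ 0.049943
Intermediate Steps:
K(P, p) = -3 (K(P, p) = 2 - 5 = -3)
k = 6 (k = 0 - 3*(-2) = 0 + 6 = 6)
V(j, a) = -30 + 2*a (V(j, a) = a + (6*(-5) + a) = a + (-30 + a) = -30 + 2*a)
q(m, l) = -8 - 4*m (q(m, l) = -8 + ((-30 + 2*3)*m)/6 = -8 + ((-30 + 6)*m)/6 = -8 + (-24*m)/6 = -8 - 4*m)
q(-13, (6*(-4))*3)/881 = (-8 - 4*(-13))/881 = (-8 + 52)*(1/881) = 44*(1/881) = 44/881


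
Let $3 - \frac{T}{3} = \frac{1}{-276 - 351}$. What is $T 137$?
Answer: $\frac{257834}{209} \approx 1233.7$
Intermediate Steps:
$T = \frac{1882}{209}$ ($T = 9 - \frac{3}{-276 - 351} = 9 - \frac{3}{-627} = 9 - - \frac{1}{209} = 9 + \frac{1}{209} = \frac{1882}{209} \approx 9.0048$)
$T 137 = \frac{1882}{209} \cdot 137 = \frac{257834}{209}$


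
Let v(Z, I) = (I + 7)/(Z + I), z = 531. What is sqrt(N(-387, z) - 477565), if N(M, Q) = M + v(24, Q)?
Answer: I*sqrt(147220866210)/555 ≈ 691.34*I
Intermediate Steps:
v(Z, I) = (7 + I)/(I + Z)
N(M, Q) = M + (7 + Q)/(24 + Q) (N(M, Q) = M + (7 + Q)/(Q + 24) = M + (7 + Q)/(24 + Q))
sqrt(N(-387, z) - 477565) = sqrt((7 + 531 - 387*(24 + 531))/(24 + 531) - 477565) = sqrt((7 + 531 - 387*555)/555 - 477565) = sqrt((7 + 531 - 214785)/555 - 477565) = sqrt((1/555)*(-214247) - 477565) = sqrt(-214247/555 - 477565) = sqrt(-265262822/555) = I*sqrt(147220866210)/555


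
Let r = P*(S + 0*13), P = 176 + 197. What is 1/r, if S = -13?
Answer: -1/4849 ≈ -0.00020623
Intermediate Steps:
P = 373
r = -4849 (r = 373*(-13 + 0*13) = 373*(-13 + 0) = 373*(-13) = -4849)
1/r = 1/(-4849) = -1/4849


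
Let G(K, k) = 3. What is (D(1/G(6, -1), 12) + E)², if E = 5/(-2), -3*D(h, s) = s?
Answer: 169/4 ≈ 42.250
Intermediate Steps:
D(h, s) = -s/3
E = -5/2 (E = 5*(-½) = -5/2 ≈ -2.5000)
(D(1/G(6, -1), 12) + E)² = (-⅓*12 - 5/2)² = (-4 - 5/2)² = (-13/2)² = 169/4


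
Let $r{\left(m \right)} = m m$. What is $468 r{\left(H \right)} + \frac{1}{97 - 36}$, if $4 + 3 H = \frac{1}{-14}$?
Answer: $\frac{2576506}{2989} \approx 862.0$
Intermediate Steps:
$H = - \frac{19}{14}$ ($H = - \frac{4}{3} + \frac{1}{3 \left(-14\right)} = - \frac{4}{3} + \frac{1}{3} \left(- \frac{1}{14}\right) = - \frac{4}{3} - \frac{1}{42} = - \frac{19}{14} \approx -1.3571$)
$r{\left(m \right)} = m^{2}$
$468 r{\left(H \right)} + \frac{1}{97 - 36} = 468 \left(- \frac{19}{14}\right)^{2} + \frac{1}{97 - 36} = 468 \cdot \frac{361}{196} + \frac{1}{61} = \frac{42237}{49} + \frac{1}{61} = \frac{2576506}{2989}$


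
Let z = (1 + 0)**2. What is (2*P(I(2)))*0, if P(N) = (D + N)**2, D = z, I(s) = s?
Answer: 0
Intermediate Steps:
z = 1 (z = 1**2 = 1)
D = 1
P(N) = (1 + N)**2
(2*P(I(2)))*0 = (2*(1 + 2)**2)*0 = (2*3**2)*0 = (2*9)*0 = 18*0 = 0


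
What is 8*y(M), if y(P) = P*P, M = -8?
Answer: 512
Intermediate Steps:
y(P) = P**2
8*y(M) = 8*(-8)**2 = 8*64 = 512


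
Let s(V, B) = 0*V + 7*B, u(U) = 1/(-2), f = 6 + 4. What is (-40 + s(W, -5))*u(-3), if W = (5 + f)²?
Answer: 75/2 ≈ 37.500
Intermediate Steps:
f = 10
u(U) = -½
W = 225 (W = (5 + 10)² = 15² = 225)
s(V, B) = 7*B (s(V, B) = 0 + 7*B = 7*B)
(-40 + s(W, -5))*u(-3) = (-40 + 7*(-5))*(-½) = (-40 - 35)*(-½) = -75*(-½) = 75/2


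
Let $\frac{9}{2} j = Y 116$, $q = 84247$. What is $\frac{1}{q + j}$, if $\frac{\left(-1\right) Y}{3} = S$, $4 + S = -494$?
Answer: $\frac{1}{122759} \approx 8.146 \cdot 10^{-6}$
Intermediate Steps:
$S = -498$ ($S = -4 - 494 = -498$)
$Y = 1494$ ($Y = \left(-3\right) \left(-498\right) = 1494$)
$j = 38512$ ($j = \frac{2 \cdot 1494 \cdot 116}{9} = \frac{2}{9} \cdot 173304 = 38512$)
$\frac{1}{q + j} = \frac{1}{84247 + 38512} = \frac{1}{122759}$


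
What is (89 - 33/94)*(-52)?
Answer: -216658/47 ≈ -4609.7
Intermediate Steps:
(89 - 33/94)*(-52) = (8333/94)*(-52) = -216658/47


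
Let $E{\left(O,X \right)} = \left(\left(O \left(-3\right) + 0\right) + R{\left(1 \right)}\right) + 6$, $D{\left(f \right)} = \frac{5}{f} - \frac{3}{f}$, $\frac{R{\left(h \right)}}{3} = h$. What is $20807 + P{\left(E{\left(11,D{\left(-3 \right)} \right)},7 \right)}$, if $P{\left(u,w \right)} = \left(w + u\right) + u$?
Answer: $20766$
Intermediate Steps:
$R{\left(h \right)} = 3 h$
$D{\left(f \right)} = \frac{2}{f}$
$E{\left(O,X \right)} = 9 - 3 O$ ($E{\left(O,X \right)} = \left(\left(O \left(-3\right) + 0\right) + 3 \cdot 1\right) + 6 = \left(\left(- 3 O + 0\right) + 3\right) + 6 = \left(- 3 O + 3\right) + 6 = \left(3 - 3 O\right) + 6 = 9 - 3 O$)
$P{\left(u,w \right)} = w + 2 u$ ($P{\left(u,w \right)} = \left(u + w\right) + u = w + 2 u$)
$20807 + P{\left(E{\left(11,D{\left(-3 \right)} \right)},7 \right)} = 20807 + \left(7 + 2 \left(9 - 33\right)\right) = 20807 + \left(7 + 2 \left(-24\right)\right) = 20807 + \left(7 - 48\right) = 20807 - 41 = 20766$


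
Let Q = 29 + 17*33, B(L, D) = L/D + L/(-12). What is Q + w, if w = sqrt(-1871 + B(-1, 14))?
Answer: 590 + I*sqrt(3300423)/42 ≈ 590.0 + 43.255*I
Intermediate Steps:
B(L, D) = -L/12 + L/D (B(L, D) = L/D + L*(-1/12) = L/D - L/12 = -L/12 + L/D)
w = I*sqrt(3300423)/42 (w = sqrt(-1871 + (-1/12*(-1) - 1/14)) = sqrt(-1871 + (1/12 - 1*1/14)) = sqrt(-1871 + (1/12 - 1/14)) = sqrt(-1871 + 1/84) = sqrt(-157163/84) = I*sqrt(3300423)/42 ≈ 43.255*I)
Q = 590 (Q = 29 + 561 = 590)
Q + w = 590 + I*sqrt(3300423)/42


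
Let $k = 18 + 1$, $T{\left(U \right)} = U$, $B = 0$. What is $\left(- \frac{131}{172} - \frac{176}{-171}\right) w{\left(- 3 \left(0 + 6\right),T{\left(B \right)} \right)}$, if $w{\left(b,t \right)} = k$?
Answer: $\frac{7871}{1548} \approx 5.0846$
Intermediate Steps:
$k = 19$
$w{\left(b,t \right)} = 19$
$\left(- \frac{131}{172} - \frac{176}{-171}\right) w{\left(- 3 \left(0 + 6\right),T{\left(B \right)} \right)} = \left(- \frac{131}{172} - \frac{176}{-171}\right) 19 = \left(\left(-131\right) \frac{1}{172} - - \frac{176}{171}\right) 19 = \left(- \frac{131}{172} + \frac{176}{171}\right) 19 = \frac{7871}{29412} \cdot 19 = \frac{7871}{1548}$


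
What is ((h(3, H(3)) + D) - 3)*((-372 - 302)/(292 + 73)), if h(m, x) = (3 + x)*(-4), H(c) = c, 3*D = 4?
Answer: 51898/1095 ≈ 47.395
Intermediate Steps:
D = 4/3 (D = (⅓)*4 = 4/3 ≈ 1.3333)
h(m, x) = -12 - 4*x
((h(3, H(3)) + D) - 3)*((-372 - 302)/(292 + 73)) = (((-12 - 4*3) + 4/3) - 3)*((-372 - 302)/(292 + 73)) = (((-12 - 12) + 4/3) - 3)*(-674/365) = ((-24 + 4/3) - 3)*(-674*1/365) = (-68/3 - 3)*(-674/365) = -77/3*(-674/365) = 51898/1095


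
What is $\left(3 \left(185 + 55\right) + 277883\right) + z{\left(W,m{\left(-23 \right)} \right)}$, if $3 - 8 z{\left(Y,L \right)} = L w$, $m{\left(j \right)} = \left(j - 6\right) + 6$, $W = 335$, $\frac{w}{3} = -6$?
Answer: $\frac{2228413}{8} \approx 2.7855 \cdot 10^{5}$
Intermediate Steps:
$w = -18$ ($w = 3 \left(-6\right) = -18$)
$m{\left(j \right)} = j$ ($m{\left(j \right)} = \left(-6 + j\right) + 6 = j$)
$z{\left(Y,L \right)} = \frac{3}{8} + \frac{9 L}{4}$ ($z{\left(Y,L \right)} = \frac{3}{8} - \frac{L \left(-18\right)}{8} = \frac{3}{8} - \frac{\left(-18\right) L}{8} = \frac{3}{8} + \frac{9 L}{4}$)
$\left(3 \left(185 + 55\right) + 277883\right) + z{\left(W,m{\left(-23 \right)} \right)} = \left(3 \left(185 + 55\right) + 277883\right) + \left(\frac{3}{8} + \frac{9}{4} \left(-23\right)\right) = \left(3 \cdot 240 + 277883\right) + \left(\frac{3}{8} - \frac{207}{4}\right) = \left(720 + 277883\right) - \frac{411}{8} = 278603 - \frac{411}{8} = \frac{2228413}{8}$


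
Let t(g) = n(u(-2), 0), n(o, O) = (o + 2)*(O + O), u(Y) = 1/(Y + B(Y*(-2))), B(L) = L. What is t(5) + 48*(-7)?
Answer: -336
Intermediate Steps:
u(Y) = -1/Y (u(Y) = 1/(Y + Y*(-2)) = 1/(Y - 2*Y) = 1/(-Y) = -1/Y)
n(o, O) = 2*O*(2 + o) (n(o, O) = (2 + o)*(2*O) = 2*O*(2 + o))
t(g) = 0 (t(g) = 2*0*(2 - 1/(-2)) = 2*0*(2 - 1*(-1/2)) = 2*0*(2 + 1/2) = 2*0*(5/2) = 0)
t(5) + 48*(-7) = 0 + 48*(-7) = 0 - 336 = -336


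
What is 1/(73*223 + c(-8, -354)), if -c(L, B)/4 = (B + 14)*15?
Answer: 1/36679 ≈ 2.7264e-5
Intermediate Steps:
c(L, B) = -840 - 60*B (c(L, B) = -4*(B + 14)*15 = -4*(14 + B)*15 = -4*(210 + 15*B) = -840 - 60*B)
1/(73*223 + c(-8, -354)) = 1/(73*223 + (-840 - 60*(-354))) = 1/(16279 + (-840 + 21240)) = 1/(16279 + 20400) = 1/36679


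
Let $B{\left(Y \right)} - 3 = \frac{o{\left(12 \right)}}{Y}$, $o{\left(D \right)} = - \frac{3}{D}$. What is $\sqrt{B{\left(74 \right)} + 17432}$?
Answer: $\frac{\sqrt{381896166}}{148} \approx 132.04$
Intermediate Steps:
$B{\left(Y \right)} = 3 - \frac{1}{4 Y}$ ($B{\left(Y \right)} = 3 + \frac{\left(-3\right) \frac{1}{12}}{Y} = 3 - \frac{1}{4 Y}$)
$\sqrt{B{\left(74 \right)} + 17432} = \sqrt{\left(3 - \frac{1}{4 \cdot 74}\right) + 17432} = \sqrt{\left(3 - \frac{1}{296}\right) + 17432} = \sqrt{\frac{887}{296} + 17432} = \sqrt{\frac{5160759}{296}} = \frac{\sqrt{381896166}}{148}$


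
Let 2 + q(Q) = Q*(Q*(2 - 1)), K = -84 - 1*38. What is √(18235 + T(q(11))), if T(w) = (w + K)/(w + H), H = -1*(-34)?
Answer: 8*√741081/51 ≈ 135.04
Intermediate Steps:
H = 34
K = -122 (K = -84 - 38 = -122)
q(Q) = -2 + Q² (q(Q) = -2 + Q*(Q*(2 - 1)) = -2 + Q*(Q*1) = -2 + Q*Q = -2 + Q²)
T(w) = (-122 + w)/(34 + w) (T(w) = (w - 122)/(w + 34) = (-122 + w)/(34 + w))
√(18235 + T(q(11))) = √(18235 + (-122 + (-2 + 11²))/(34 + (-2 + 11²))) = √(18235 + (-122 + (-2 + 121))/(34 + (-2 + 121))) = √(18235 + (-122 + 119)/(34 + 119)) = √(18235 - 3/153) = √(18235 + (1/153)*(-3)) = √(18235 - 1/51) = √(929984/51) = 8*√741081/51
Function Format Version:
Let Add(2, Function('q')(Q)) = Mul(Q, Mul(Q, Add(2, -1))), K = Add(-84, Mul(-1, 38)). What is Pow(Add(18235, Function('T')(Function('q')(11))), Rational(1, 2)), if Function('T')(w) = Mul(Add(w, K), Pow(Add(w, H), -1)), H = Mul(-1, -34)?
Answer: Mul(Rational(8, 51), Pow(741081, Rational(1, 2))) ≈ 135.04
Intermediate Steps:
H = 34
K = -122 (K = Add(-84, -38) = -122)
Function('q')(Q) = Add(-2, Pow(Q, 2)) (Function('q')(Q) = Add(-2, Mul(Q, Mul(Q, Add(2, -1)))) = Add(-2, Mul(Q, Mul(Q, 1))) = Add(-2, Mul(Q, Q)) = Add(-2, Pow(Q, 2)))
Function('T')(w) = Mul(Pow(Add(34, w), -1), Add(-122, w)) (Function('T')(w) = Mul(Add(w, -122), Pow(Add(w, 34), -1)) = Mul(Add(-122, w), Pow(Add(34, w), -1)) = Mul(Pow(Add(34, w), -1), Add(-122, w)))
Pow(Add(18235, Function('T')(Function('q')(11))), Rational(1, 2)) = Pow(Add(18235, Mul(Pow(Add(34, Add(-2, Pow(11, 2))), -1), Add(-122, Add(-2, Pow(11, 2))))), Rational(1, 2)) = Pow(Add(18235, Mul(Pow(Add(34, Add(-2, 121)), -1), Add(-122, Add(-2, 121)))), Rational(1, 2)) = Pow(Add(18235, Mul(Pow(Add(34, 119), -1), Add(-122, 119))), Rational(1, 2)) = Pow(Add(18235, Mul(Pow(153, -1), -3)), Rational(1, 2)) = Pow(Add(18235, Mul(Rational(1, 153), -3)), Rational(1, 2)) = Pow(Add(18235, Rational(-1, 51)), Rational(1, 2)) = Pow(Rational(929984, 51), Rational(1, 2)) = Mul(Rational(8, 51), Pow(741081, Rational(1, 2)))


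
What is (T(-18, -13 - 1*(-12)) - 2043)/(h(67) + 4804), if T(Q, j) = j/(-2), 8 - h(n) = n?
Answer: -817/1898 ≈ -0.43045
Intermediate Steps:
h(n) = 8 - n
T(Q, j) = -j/2
(T(-18, -13 - 1*(-12)) - 2043)/(h(67) + 4804) = (-(-13 - 1*(-12))/2 - 2043)/((8 - 1*67) + 4804) = (-(-13 + 12)/2 - 2043)/((8 - 67) + 4804) = (-½*(-1) - 2043)/(-59 + 4804) = (½ - 2043)/4745 = -4085/2*1/4745 = -817/1898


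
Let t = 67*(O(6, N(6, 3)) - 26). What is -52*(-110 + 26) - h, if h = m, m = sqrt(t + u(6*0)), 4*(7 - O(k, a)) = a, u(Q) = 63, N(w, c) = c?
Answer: 4368 - 71*I/2 ≈ 4368.0 - 35.5*I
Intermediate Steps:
O(k, a) = 7 - a/4
t = -5293/4 (t = 67*((7 - 1/4*3) - 26) = 67*((7 - 3/4) - 26) = 67*(25/4 - 26) = 67*(-79/4) = -5293/4 ≈ -1323.3)
m = 71*I/2 (m = sqrt(-5293/4 + 63) = sqrt(-5041/4) = 71*I/2 ≈ 35.5*I)
h = 71*I/2 ≈ 35.5*I
-52*(-110 + 26) - h = -52*(-110 + 26) - 71*I/2 = -52*(-84) - 71*I/2 = 4368 - 71*I/2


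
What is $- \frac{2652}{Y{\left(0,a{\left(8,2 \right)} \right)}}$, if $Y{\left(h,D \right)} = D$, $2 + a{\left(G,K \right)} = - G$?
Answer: $\frac{1326}{5} \approx 265.2$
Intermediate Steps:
$a{\left(G,K \right)} = -2 - G$
$- \frac{2652}{Y{\left(0,a{\left(8,2 \right)} \right)}} = - \frac{2652}{-2 - 8} = - \frac{2652}{-10} = \left(-2652\right) \left(- \frac{1}{10}\right) = \frac{1326}{5}$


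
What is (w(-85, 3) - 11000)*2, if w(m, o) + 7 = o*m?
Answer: -22524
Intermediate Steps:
w(m, o) = -7 + m*o (w(m, o) = -7 + o*m = -7 + m*o)
(w(-85, 3) - 11000)*2 = ((-7 - 85*3) - 11000)*2 = ((-7 - 255) - 11000)*2 = (-262 - 11000)*2 = -11262*2 = -22524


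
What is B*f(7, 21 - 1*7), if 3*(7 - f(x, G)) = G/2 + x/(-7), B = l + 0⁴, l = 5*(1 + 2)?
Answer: 75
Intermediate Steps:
l = 15 (l = 5*3 = 15)
B = 15 (B = 15 + 0⁴ = 15 + 0 = 15)
f(x, G) = 7 - G/6 + x/21 (f(x, G) = 7 - (G/2 + x/(-7))/3 = 7 - (G*(½) + x*(-⅐))/3 = 7 - (G/2 - x/7)/3 = 7 + (-G/6 + x/21) = 7 - G/6 + x/21)
B*f(7, 21 - 1*7) = 15*(7 - (21 - 1*7)/6 + (1/21)*7) = 15*(7 - (21 - 7)/6 + ⅓) = 15*(7 - ⅙*14 + ⅓) = 15*(7 - 7/3 + ⅓) = 15*5 = 75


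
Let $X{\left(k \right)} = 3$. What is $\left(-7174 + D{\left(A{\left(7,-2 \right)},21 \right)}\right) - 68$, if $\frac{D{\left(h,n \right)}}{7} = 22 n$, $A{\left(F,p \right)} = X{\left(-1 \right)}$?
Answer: $-4008$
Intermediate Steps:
$A{\left(F,p \right)} = 3$
$D{\left(h,n \right)} = 154 n$ ($D{\left(h,n \right)} = 7 \cdot 22 n = 154 n$)
$\left(-7174 + D{\left(A{\left(7,-2 \right)},21 \right)}\right) - 68 = \left(-7174 + 154 \cdot 21\right) - 68 = \left(-7174 + 3234\right) - 68 = -3940 - 68 = -4008$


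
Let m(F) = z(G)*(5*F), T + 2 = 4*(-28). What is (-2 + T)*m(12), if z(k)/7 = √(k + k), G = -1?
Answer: -48720*I*√2 ≈ -68901.0*I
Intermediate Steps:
T = -114 (T = -2 + 4*(-28) = -2 - 112 = -114)
z(k) = 7*√2*√k (z(k) = 7*√(k + k) = 7*√(2*k) = 7*(√2*√k) = 7*√2*√k)
m(F) = 35*I*F*√2 (m(F) = (7*√2*√(-1))*(5*F) = (7*√2*I)*(5*F) = (7*I*√2)*(5*F) = 35*I*F*√2)
(-2 + T)*m(12) = (-2 - 114)*(35*I*12*√2) = -48720*I*√2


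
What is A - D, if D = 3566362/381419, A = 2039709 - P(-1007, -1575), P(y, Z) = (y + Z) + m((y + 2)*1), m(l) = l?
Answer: 779348350662/381419 ≈ 2.0433e+6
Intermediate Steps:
P(y, Z) = 2 + Z + 2*y (P(y, Z) = (y + Z) + (y + 2)*1 = (Z + y) + (2 + y)*1 = (Z + y) + (2 + y) = 2 + Z + 2*y)
A = 2043296 (A = 2039709 - (2 - 1575 + 2*(-1007)) = 2039709 - (2 - 1575 - 2014) = 2039709 - 1*(-3587) = 2039709 + 3587 = 2043296)
D = 3566362/381419 (D = 3566362*(1/381419) = 3566362/381419 ≈ 9.3503)
A - D = 2043296 - 1*3566362/381419 = 2043296 - 3566362/381419 = 779348350662/381419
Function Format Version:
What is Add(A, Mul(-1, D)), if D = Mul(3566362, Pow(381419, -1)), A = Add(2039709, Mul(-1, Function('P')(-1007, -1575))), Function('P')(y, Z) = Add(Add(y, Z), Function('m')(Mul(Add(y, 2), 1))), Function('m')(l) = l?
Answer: Rational(779348350662, 381419) ≈ 2.0433e+6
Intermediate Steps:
Function('P')(y, Z) = Add(2, Z, Mul(2, y)) (Function('P')(y, Z) = Add(Add(y, Z), Mul(Add(y, 2), 1)) = Add(Add(Z, y), Mul(Add(2, y), 1)) = Add(Add(Z, y), Add(2, y)) = Add(2, Z, Mul(2, y)))
A = 2043296 (A = Add(2039709, Mul(-1, Add(2, -1575, Mul(2, -1007)))) = Add(2039709, Mul(-1, Add(2, -1575, -2014))) = Add(2039709, Mul(-1, -3587)) = Add(2039709, 3587) = 2043296)
D = Rational(3566362, 381419) (D = Mul(3566362, Rational(1, 381419)) = Rational(3566362, 381419) ≈ 9.3503)
Add(A, Mul(-1, D)) = Add(2043296, Mul(-1, Rational(3566362, 381419))) = Add(2043296, Rational(-3566362, 381419)) = Rational(779348350662, 381419)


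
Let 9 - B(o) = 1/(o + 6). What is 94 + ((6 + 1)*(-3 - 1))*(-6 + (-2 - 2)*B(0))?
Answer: 3754/3 ≈ 1251.3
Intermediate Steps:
B(o) = 9 - 1/(6 + o) (B(o) = 9 - 1/(o + 6) = 9 - 1/(6 + o))
94 + ((6 + 1)*(-3 - 1))*(-6 + (-2 - 2)*B(0)) = 94 + ((6 + 1)*(-3 - 1))*(-6 + (-2 - 2)*((53 + 9*0)/(6 + 0))) = 94 + (7*(-4))*(-6 - 4*(53 + 0)/6) = 94 - 28*(-6 - 2*53/3) = 94 - 28*(-6 - 4*53/6) = 94 - 28*(-6 - 106/3) = 94 - 28*(-124/3) = 94 + 3472/3 = 3754/3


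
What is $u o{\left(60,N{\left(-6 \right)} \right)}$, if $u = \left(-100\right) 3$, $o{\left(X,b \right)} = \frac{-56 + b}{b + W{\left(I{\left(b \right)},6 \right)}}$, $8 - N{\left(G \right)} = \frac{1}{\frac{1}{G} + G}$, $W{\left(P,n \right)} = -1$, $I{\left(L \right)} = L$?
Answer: $\frac{106200}{53} \approx 2003.8$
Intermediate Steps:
$N{\left(G \right)} = 8 - \frac{1}{G + \frac{1}{G}}$ ($N{\left(G \right)} = 8 - \frac{1}{\frac{1}{G} + G} = 8 - \frac{1}{G + \frac{1}{G}}$)
$o{\left(X,b \right)} = \frac{-56 + b}{-1 + b}$ ($o{\left(X,b \right)} = \frac{-56 + b}{b - 1} = \frac{-56 + b}{-1 + b}$)
$u = -300$
$u o{\left(60,N{\left(-6 \right)} \right)} = - 300 \frac{-56 + \frac{8 - -6 + 8 \left(-6\right)^{2}}{1 + \left(-6\right)^{2}}}{-1 + \frac{8 - -6 + 8 \left(-6\right)^{2}}{1 + \left(-6\right)^{2}}} = - 300 \frac{-56 + \frac{8 + 6 + 8 \cdot 36}{1 + 36}}{-1 + \frac{8 + 6 + 8 \cdot 36}{1 + 36}} = - 300 \frac{-56 + \frac{8 + 6 + 288}{37}}{-1 + \frac{8 + 6 + 288}{37}} = - 300 \frac{-56 + \frac{1}{37} \cdot 302}{-1 + \frac{1}{37} \cdot 302} = - 300 \frac{-56 + \frac{302}{37}}{-1 + \frac{302}{37}} = - 300 \frac{1}{\frac{265}{37}} \left(- \frac{1770}{37}\right) = - 300 \cdot \frac{37}{265} \left(- \frac{1770}{37}\right) = \left(-300\right) \left(- \frac{354}{53}\right) = \frac{106200}{53}$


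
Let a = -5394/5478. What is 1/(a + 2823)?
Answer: 913/2576500 ≈ 0.00035436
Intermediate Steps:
a = -899/913 (a = -5394*1/5478 = -899/913 ≈ -0.98467)
1/(a + 2823) = 1/(-899/913 + 2823) = 1/(2576500/913) = 913/2576500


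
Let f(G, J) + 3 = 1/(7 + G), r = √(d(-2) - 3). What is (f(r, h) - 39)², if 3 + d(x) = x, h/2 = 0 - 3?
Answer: (-71737*I + 49224*√2)/(-41*I + 28*√2) ≈ 1753.7 + 4.156*I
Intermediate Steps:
h = -6 (h = 2*(0 - 3) = 2*(-3) = -6)
d(x) = -3 + x
r = 2*I*√2 (r = √((-3 - 2) - 3) = √(-5 - 3) = √(-8) = 2*I*√2 ≈ 2.8284*I)
f(G, J) = -3 + 1/(7 + G)
(f(r, h) - 39)² = ((-20 - 6*I*√2)/(7 + 2*I*√2) - 39)² = (-39 + (-20 - 6*I*√2)/(7 + 2*I*√2))²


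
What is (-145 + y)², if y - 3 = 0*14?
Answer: 20164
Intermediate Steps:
y = 3 (y = 3 + 0*14 = 3 + 0 = 3)
(-145 + y)² = (-145 + 3)² = (-142)² = 20164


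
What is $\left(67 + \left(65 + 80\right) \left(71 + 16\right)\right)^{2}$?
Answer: $160833124$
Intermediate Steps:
$\left(67 + \left(65 + 80\right) \left(71 + 16\right)\right)^{2} = \left(67 + 145 \cdot 87\right)^{2} = \left(67 + 12615\right)^{2} = 12682^{2} = 160833124$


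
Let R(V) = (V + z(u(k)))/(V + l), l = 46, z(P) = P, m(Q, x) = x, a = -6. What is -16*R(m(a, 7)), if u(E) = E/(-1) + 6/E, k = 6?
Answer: -32/53 ≈ -0.60377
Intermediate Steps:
u(E) = -E + 6/E (u(E) = E*(-1) + 6/E = -E + 6/E)
R(V) = (-5 + V)/(46 + V) (R(V) = (V + (-1*6 + 6/6))/(V + 46) = (V + (-6 + 6*(1/6)))/(46 + V) = (V + (-6 + 1))/(46 + V) = (V - 5)/(46 + V) = (-5 + V)/(46 + V))
-16*R(m(a, 7)) = -16*(-5 + 7)/(46 + 7) = -16*2/53 = -32/53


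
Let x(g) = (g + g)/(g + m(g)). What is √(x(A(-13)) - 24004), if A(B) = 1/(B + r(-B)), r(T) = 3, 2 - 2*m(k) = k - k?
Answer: I*√216038/3 ≈ 154.93*I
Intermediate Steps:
m(k) = 1 (m(k) = 1 - (k - k)/2 = 1 - ½*0 = 1 + 0 = 1)
A(B) = 1/(3 + B) (A(B) = 1/(B + 3) = 1/(3 + B))
x(g) = 2*g/(1 + g) (x(g) = (g + g)/(g + 1) = (2*g)/(1 + g) = 2*g/(1 + g))
√(x(A(-13)) - 24004) = √(2/((3 - 13)*(1 + 1/(3 - 13))) - 24004) = √(2/(-10*(1 + 1/(-10))) - 24004) = √(2*(-⅒)/(1 - ⅒) - 24004) = √(2*(-⅒)/(9/10) - 24004) = √(2*(-⅒)*(10/9) - 24004) = √(-2/9 - 24004) = √(-216038/9) = I*√216038/3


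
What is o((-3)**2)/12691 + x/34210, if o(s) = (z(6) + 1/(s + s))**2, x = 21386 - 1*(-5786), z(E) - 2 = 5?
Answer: 56139942569/70333775820 ≈ 0.79819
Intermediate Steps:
z(E) = 7 (z(E) = 2 + 5 = 7)
x = 27172 (x = 21386 + 5786 = 27172)
o(s) = (7 + 1/(2*s))**2 (o(s) = (7 + 1/(s + s))**2 = (7 + 1/(2*s))**2)
o((-3)**2)/12691 + x/34210 = ((1 + 14*(-3)**2)**2/(4*((-3)**2)**2))/12691 + 27172/34210 = ((1/4)*(1 + 14*9)**2/9**2)*(1/12691) + 27172*(1/34210) = ((1/4)*(1/81)*(1 + 126)**2)*(1/12691) + 13586/17105 = ((1/4)*(1/81)*127**2)*(1/12691) + 13586/17105 = ((1/4)*(1/81)*16129)*(1/12691) + 13586/17105 = (16129/324)*(1/12691) + 13586/17105 = 16129/4111884 + 13586/17105 = 56139942569/70333775820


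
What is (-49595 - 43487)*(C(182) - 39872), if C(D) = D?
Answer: 3694424580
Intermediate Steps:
(-49595 - 43487)*(C(182) - 39872) = (-49595 - 43487)*(182 - 39872) = -93082*(-39690) = 3694424580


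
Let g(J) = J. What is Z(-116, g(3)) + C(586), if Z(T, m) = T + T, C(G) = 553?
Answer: 321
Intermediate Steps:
Z(T, m) = 2*T
Z(-116, g(3)) + C(586) = 2*(-116) + 553 = -232 + 553 = 321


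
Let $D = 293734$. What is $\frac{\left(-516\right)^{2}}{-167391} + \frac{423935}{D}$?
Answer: $- \frac{115008513}{780451238} \approx -0.14736$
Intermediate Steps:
$\frac{\left(-516\right)^{2}}{-167391} + \frac{423935}{D} = \frac{\left(-516\right)^{2}}{-167391} + \frac{423935}{293734} = 266256 \left(- \frac{1}{167391}\right) + 423935 \cdot \frac{1}{293734} = - \frac{29584}{18599} + \frac{423935}{293734} = - \frac{115008513}{780451238}$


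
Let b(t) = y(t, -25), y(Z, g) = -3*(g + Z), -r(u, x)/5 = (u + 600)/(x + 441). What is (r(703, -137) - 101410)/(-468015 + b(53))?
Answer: 10278385/47434032 ≈ 0.21669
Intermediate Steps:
r(u, x) = -5*(600 + u)/(441 + x) (r(u, x) = -5*(u + 600)/(x + 441) = -5*(600 + u)/(441 + x))
y(Z, g) = -3*Z - 3*g (y(Z, g) = -3*(Z + g) = -3*Z - 3*g)
b(t) = 75 - 3*t (b(t) = -3*t - 3*(-25) = -3*t + 75 = 75 - 3*t)
(r(703, -137) - 101410)/(-468015 + b(53)) = (5*(-600 - 1*703)/(441 - 137) - 101410)/(-468015 + (75 - 3*53)) = (5*(-600 - 703)/304 - 101410)/(-468015 + (75 - 159)) = (5*(1/304)*(-1303) - 101410)/(-468015 - 84) = (-6515/304 - 101410)/(-468099) = -30835155/304*(-1/468099) = 10278385/47434032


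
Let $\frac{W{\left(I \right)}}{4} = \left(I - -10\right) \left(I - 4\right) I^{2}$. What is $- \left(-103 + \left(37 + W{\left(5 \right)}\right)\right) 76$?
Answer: $-108984$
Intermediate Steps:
$W{\left(I \right)} = 4 I^{2} \left(-4 + I\right) \left(10 + I\right)$ ($W{\left(I \right)} = 4 \left(I - -10\right) \left(I - 4\right) I^{2} = 4 \left(I + 10\right) \left(-4 + I\right) I^{2} = 4 \left(10 + I\right) \left(-4 + I\right) I^{2} = 4 \left(-4 + I\right) \left(10 + I\right) I^{2} = 4 I^{2} \left(-4 + I\right) \left(10 + I\right)$)
$- \left(-103 + \left(37 + W{\left(5 \right)}\right)\right) 76 = - \left(-103 + \left(37 + 4 \cdot 5^{2} \left(-40 + 5^{2} + 6 \cdot 5\right)\right)\right) 76 = - \left(-103 + \left(37 + 4 \cdot 25 \left(-40 + 25 + 30\right)\right)\right) 76 = - \left(-103 + \left(37 + 4 \cdot 25 \cdot 15\right)\right) 76 = - \left(-103 + \left(37 + 1500\right)\right) 76 = - \left(-103 + 1537\right) 76 = - 1434 \cdot 76 = \left(-1\right) 108984 = -108984$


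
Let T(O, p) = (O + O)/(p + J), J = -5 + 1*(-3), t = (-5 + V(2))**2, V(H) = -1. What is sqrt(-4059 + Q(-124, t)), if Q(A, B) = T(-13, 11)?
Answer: I*sqrt(36609)/3 ≈ 63.778*I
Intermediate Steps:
t = 36 (t = (-5 - 1)**2 = (-6)**2 = 36)
J = -8 (J = -5 - 3 = -8)
T(O, p) = 2*O/(-8 + p) (T(O, p) = (O + O)/(p - 8) = (2*O)/(-8 + p) = 2*O/(-8 + p))
Q(A, B) = -26/3 (Q(A, B) = 2*(-13)/(-8 + 11) = 2*(-13)/3 = 2*(-13)*(1/3) = -26/3)
sqrt(-4059 + Q(-124, t)) = sqrt(-4059 - 26/3) = sqrt(-12203/3) = I*sqrt(36609)/3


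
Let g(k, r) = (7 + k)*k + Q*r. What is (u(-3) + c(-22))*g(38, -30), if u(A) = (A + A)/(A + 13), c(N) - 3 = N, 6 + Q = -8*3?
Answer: -51156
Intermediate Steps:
Q = -30 (Q = -6 - 8*3 = -6 - 24 = -30)
g(k, r) = -30*r + k*(7 + k) (g(k, r) = (7 + k)*k - 30*r = k*(7 + k) - 30*r = -30*r + k*(7 + k))
c(N) = 3 + N
u(A) = 2*A/(13 + A) (u(A) = (2*A)/(13 + A) = 2*A/(13 + A))
(u(-3) + c(-22))*g(38, -30) = (2*(-3)/(13 - 3) + (3 - 22))*(38² - 30*(-30) + 7*38) = (2*(-3)/10 - 19)*(1444 + 900 + 266) = (2*(-3)*(⅒) - 19)*2610 = (-⅗ - 19)*2610 = -98/5*2610 = -51156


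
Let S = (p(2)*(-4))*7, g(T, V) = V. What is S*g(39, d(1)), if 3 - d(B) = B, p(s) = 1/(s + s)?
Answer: -14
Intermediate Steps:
p(s) = 1/(2*s)
d(B) = 3 - B
S = -7 (S = (((½)/2)*(-4))*7 = (((½)*(½))*(-4))*7 = ((¼)*(-4))*7 = -1*7 = -7)
S*g(39, d(1)) = -7*(3 - 1*1) = -7*(3 - 1) = -7*2 = -14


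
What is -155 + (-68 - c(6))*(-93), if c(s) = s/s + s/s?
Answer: 6355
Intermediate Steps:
c(s) = 2 (c(s) = 1 + 1 = 2)
-155 + (-68 - c(6))*(-93) = -155 + (-68 - 1*2)*(-93) = -155 + (-68 - 2)*(-93) = -155 - 70*(-93) = -155 + 6510 = 6355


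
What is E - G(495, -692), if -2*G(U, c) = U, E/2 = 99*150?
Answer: 59895/2 ≈ 29948.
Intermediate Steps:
E = 29700 (E = 2*(99*150) = 2*14850 = 29700)
G(U, c) = -U/2
E - G(495, -692) = 29700 - (-1)*495/2 = 29700 - 1*(-495/2) = 29700 + 495/2 = 59895/2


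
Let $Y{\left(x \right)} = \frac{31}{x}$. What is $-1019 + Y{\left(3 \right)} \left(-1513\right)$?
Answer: $- \frac{49960}{3} \approx -16653.0$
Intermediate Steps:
$-1019 + Y{\left(3 \right)} \left(-1513\right) = -1019 + \frac{31}{3} \left(-1513\right) = -1019 - \frac{46903}{3} = - \frac{49960}{3}$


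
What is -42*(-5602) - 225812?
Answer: 9472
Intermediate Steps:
-42*(-5602) - 225812 = 235284 - 225812 = 9472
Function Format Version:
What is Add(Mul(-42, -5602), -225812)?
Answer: 9472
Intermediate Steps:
Add(Mul(-42, -5602), -225812) = Add(235284, -225812) = 9472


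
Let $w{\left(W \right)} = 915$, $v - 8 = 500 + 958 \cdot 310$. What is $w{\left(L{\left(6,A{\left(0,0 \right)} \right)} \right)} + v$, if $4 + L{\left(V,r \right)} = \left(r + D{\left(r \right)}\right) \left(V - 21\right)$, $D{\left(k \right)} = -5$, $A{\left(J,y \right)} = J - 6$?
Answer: $298403$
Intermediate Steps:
$A{\left(J,y \right)} = -6 + J$ ($A{\left(J,y \right)} = J - 6 = -6 + J$)
$v = 297488$ ($v = 8 + \left(500 + 958 \cdot 310\right) = 8 + \left(500 + 296980\right) = 8 + 297480 = 297488$)
$L{\left(V,r \right)} = -4 + \left(-21 + V\right) \left(-5 + r\right)$ ($L{\left(V,r \right)} = -4 + \left(r - 5\right) \left(V - 21\right) = -4 + \left(-5 + r\right) \left(-21 + V\right) = -4 + \left(-21 + V\right) \left(-5 + r\right)$)
$w{\left(L{\left(6,A{\left(0,0 \right)} \right)} \right)} + v = 915 + 297488 = 298403$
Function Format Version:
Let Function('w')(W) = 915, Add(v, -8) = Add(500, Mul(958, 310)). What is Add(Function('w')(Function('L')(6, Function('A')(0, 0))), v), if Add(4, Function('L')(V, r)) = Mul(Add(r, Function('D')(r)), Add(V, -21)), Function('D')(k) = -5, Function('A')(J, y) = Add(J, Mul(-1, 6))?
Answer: 298403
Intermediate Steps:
Function('A')(J, y) = Add(-6, J) (Function('A')(J, y) = Add(J, -6) = Add(-6, J))
v = 297488 (v = Add(8, Add(500, Mul(958, 310))) = Add(8, Add(500, 296980)) = Add(8, 297480) = 297488)
Function('L')(V, r) = Add(-4, Mul(Add(-21, V), Add(-5, r))) (Function('L')(V, r) = Add(-4, Mul(Add(r, -5), Add(V, -21))) = Add(-4, Mul(Add(-5, r), Add(-21, V))) = Add(-4, Mul(Add(-21, V), Add(-5, r))))
Add(Function('w')(Function('L')(6, Function('A')(0, 0))), v) = Add(915, 297488) = 298403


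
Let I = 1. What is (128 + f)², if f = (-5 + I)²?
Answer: 20736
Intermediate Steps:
f = 16 (f = (-5 + 1)² = (-4)² = 16)
(128 + f)² = (128 + 16)² = 144² = 20736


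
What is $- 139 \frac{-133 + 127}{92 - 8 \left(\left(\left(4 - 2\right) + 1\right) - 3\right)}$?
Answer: $\frac{417}{46} \approx 9.0652$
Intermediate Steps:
$- 139 \frac{-133 + 127}{92 - 8 \left(\left(\left(4 - 2\right) + 1\right) - 3\right)} = - 139 \left(- \frac{6}{92 - 8 \left(\left(2 + 1\right) - 3\right)}\right) = - 139 \left(- \frac{6}{92 - 8 \left(3 - 3\right)}\right) = - 139 \left(- \frac{6}{92 - 0}\right) = - 139 \left(- \frac{6}{92 + 0}\right) = - 139 \left(- \frac{6}{92}\right) = - 139 \left(\left(-6\right) \frac{1}{92}\right) = \left(-139\right) \left(- \frac{3}{46}\right) = \frac{417}{46}$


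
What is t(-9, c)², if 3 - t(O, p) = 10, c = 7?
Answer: 49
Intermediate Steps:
t(O, p) = -7 (t(O, p) = 3 - 1*10 = 3 - 10 = -7)
t(-9, c)² = (-7)² = 49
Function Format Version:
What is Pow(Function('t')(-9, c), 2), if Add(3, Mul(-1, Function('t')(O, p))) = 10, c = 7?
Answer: 49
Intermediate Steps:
Function('t')(O, p) = -7 (Function('t')(O, p) = Add(3, Mul(-1, 10)) = Add(3, -10) = -7)
Pow(Function('t')(-9, c), 2) = Pow(-7, 2) = 49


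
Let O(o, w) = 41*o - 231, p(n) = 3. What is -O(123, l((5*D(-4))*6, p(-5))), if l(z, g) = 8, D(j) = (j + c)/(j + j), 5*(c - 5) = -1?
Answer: -4812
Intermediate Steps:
c = 24/5 (c = 5 + (⅕)*(-1) = 5 - ⅕ = 24/5 ≈ 4.8000)
D(j) = (24/5 + j)/(2*j) (D(j) = (j + 24/5)/(j + j) = (24/5 + j)/((2*j)) = (24/5 + j)*(1/(2*j)) = (24/5 + j)/(2*j))
O(o, w) = -231 + 41*o
-O(123, l((5*D(-4))*6, p(-5))) = -(-231 + 41*123) = -(-231 + 5043) = -1*4812 = -4812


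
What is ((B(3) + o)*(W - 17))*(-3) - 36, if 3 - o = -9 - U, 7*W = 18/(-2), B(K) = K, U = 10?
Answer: 9348/7 ≈ 1335.4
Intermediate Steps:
W = -9/7 (W = (18/(-2))/7 = (18*(-½))/7 = (⅐)*(-9) = -9/7 ≈ -1.2857)
o = 22 (o = 3 - (-9 - 1*10) = 3 - (-9 - 10) = 3 - 1*(-19) = 3 + 19 = 22)
((B(3) + o)*(W - 17))*(-3) - 36 = ((3 + 22)*(-9/7 - 17))*(-3) - 36 = (25*(-128/7))*(-3) - 36 = -3200/7*(-3) - 36 = 9600/7 - 36 = 9348/7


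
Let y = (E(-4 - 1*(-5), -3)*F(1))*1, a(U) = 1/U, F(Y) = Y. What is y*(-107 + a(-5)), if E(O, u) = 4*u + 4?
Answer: 4288/5 ≈ 857.60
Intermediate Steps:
E(O, u) = 4 + 4*u
y = -8 (y = ((4 + 4*(-3))*1)*1 = ((4 - 12)*1)*1 = -8*1*1 = -8*1 = -8)
y*(-107 + a(-5)) = -8*(-107 + 1/(-5)) = -8*(-107 - ⅕) = -8*(-536/5) = 4288/5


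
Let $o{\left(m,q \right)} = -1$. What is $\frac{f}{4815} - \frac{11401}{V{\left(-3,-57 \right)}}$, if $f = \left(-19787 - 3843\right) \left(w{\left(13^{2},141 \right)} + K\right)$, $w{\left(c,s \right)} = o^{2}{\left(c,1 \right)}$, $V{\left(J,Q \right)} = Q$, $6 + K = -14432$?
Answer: $\frac{1300015699}{18297} \approx 71051.0$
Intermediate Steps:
$K = -14438$ ($K = -6 - 14432 = -14438$)
$w{\left(c,s \right)} = 1$ ($w{\left(c,s \right)} = \left(-1\right)^{2} = 1$)
$f = 341146310$ ($f = \left(-19787 - 3843\right) \left(1 - 14438\right) = \left(-23630\right) \left(-14437\right) = 341146310$)
$\frac{f}{4815} - \frac{11401}{V{\left(-3,-57 \right)}} = \frac{341146310}{4815} - \frac{11401}{-57} = 341146310 \cdot \frac{1}{4815} - - \frac{11401}{57} = \frac{68229262}{963} + \frac{11401}{57} = \frac{1300015699}{18297}$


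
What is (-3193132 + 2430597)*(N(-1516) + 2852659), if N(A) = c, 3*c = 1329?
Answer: -2175590133570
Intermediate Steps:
c = 443 (c = (1/3)*1329 = 443)
N(A) = 443
(-3193132 + 2430597)*(N(-1516) + 2852659) = (-3193132 + 2430597)*(443 + 2852659) = -762535*2853102 = -2175590133570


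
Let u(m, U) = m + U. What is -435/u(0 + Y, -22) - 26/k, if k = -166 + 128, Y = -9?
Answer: 8668/589 ≈ 14.716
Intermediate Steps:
u(m, U) = U + m
k = -38
-435/u(0 + Y, -22) - 26/k = -435/(-22 + (0 - 9)) - 26/(-38) = -435/(-22 - 9) - 26*(-1/38) = -435/(-31) + 13/19 = -435*(-1/31) + 13/19 = 435/31 + 13/19 = 8668/589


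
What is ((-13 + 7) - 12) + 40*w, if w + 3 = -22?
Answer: -1018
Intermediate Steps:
w = -25 (w = -3 - 22 = -25)
((-13 + 7) - 12) + 40*w = ((-13 + 7) - 12) + 40*(-25) = (-6 - 12) - 1000 = -18 - 1000 = -1018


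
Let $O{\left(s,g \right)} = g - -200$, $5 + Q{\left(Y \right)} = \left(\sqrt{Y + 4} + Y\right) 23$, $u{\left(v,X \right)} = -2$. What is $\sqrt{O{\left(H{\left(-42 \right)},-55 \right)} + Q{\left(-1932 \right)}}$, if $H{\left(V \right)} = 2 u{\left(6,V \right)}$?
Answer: $\sqrt{-44296 + 46 i \sqrt{482}} \approx 2.399 + 210.48 i$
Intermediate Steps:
$H{\left(V \right)} = -4$ ($H{\left(V \right)} = 2 \left(-2\right) = -4$)
$Q{\left(Y \right)} = -5 + 23 Y + 23 \sqrt{4 + Y}$ ($Q{\left(Y \right)} = -5 + \left(\sqrt{Y + 4} + Y\right) 23 = -5 + \left(\sqrt{4 + Y} + Y\right) 23 = -5 + \left(Y + \sqrt{4 + Y}\right) 23 = -5 + \left(23 Y + 23 \sqrt{4 + Y}\right) = -5 + 23 Y + 23 \sqrt{4 + Y}$)
$O{\left(s,g \right)} = 200 + g$ ($O{\left(s,g \right)} = g + \left(-145 + 345\right) = g + 200 = 200 + g$)
$\sqrt{O{\left(H{\left(-42 \right)},-55 \right)} + Q{\left(-1932 \right)}} = \sqrt{\left(200 - 55\right) + \left(-5 + 23 \left(-1932\right) + 23 \sqrt{4 - 1932}\right)} = \sqrt{145 - \left(44441 - 46 i \sqrt{482}\right)} = \sqrt{-44296 + 46 i \sqrt{482}}$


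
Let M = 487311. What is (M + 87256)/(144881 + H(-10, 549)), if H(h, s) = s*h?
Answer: 82081/19913 ≈ 4.1220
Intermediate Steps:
H(h, s) = h*s
(M + 87256)/(144881 + H(-10, 549)) = (487311 + 87256)/(144881 - 10*549) = 574567/(144881 - 5490) = 574567/139391 = 574567*(1/139391) = 82081/19913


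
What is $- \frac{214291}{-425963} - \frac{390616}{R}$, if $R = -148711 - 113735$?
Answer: $\frac{111313889497}{55896142749} \approx 1.9914$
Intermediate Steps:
$R = -262446$
$- \frac{214291}{-425963} - \frac{390616}{R} = - \frac{214291}{-425963} - \frac{390616}{-262446} = \left(-214291\right) \left(- \frac{1}{425963}\right) - - \frac{195308}{131223} = \frac{214291}{425963} + \frac{195308}{131223} = \frac{111313889497}{55896142749}$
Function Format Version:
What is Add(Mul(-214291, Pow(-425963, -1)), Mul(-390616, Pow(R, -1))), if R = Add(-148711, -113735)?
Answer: Rational(111313889497, 55896142749) ≈ 1.9914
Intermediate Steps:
R = -262446
Add(Mul(-214291, Pow(-425963, -1)), Mul(-390616, Pow(R, -1))) = Add(Mul(-214291, Pow(-425963, -1)), Mul(-390616, Pow(-262446, -1))) = Add(Mul(-214291, Rational(-1, 425963)), Mul(-390616, Rational(-1, 262446))) = Add(Rational(214291, 425963), Rational(195308, 131223)) = Rational(111313889497, 55896142749)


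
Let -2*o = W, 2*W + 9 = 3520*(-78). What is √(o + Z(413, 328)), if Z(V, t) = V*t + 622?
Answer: √818913/2 ≈ 452.47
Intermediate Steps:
W = -274569/2 (W = -9/2 + (3520*(-78))/2 = -9/2 + (½)*(-274560) = -9/2 - 137280 = -274569/2 ≈ -1.3728e+5)
o = 274569/4 (o = -½*(-274569/2) = 274569/4 ≈ 68642.)
Z(V, t) = 622 + V*t
√(o + Z(413, 328)) = √(274569/4 + (622 + 413*328)) = √(274569/4 + (622 + 135464)) = √(274569/4 + 136086) = √(818913/4) = √818913/2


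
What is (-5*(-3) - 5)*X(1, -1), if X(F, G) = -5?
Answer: -50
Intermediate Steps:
(-5*(-3) - 5)*X(1, -1) = (-5*(-3) - 5)*(-5) = (15 - 5)*(-5) = 10*(-5) = -50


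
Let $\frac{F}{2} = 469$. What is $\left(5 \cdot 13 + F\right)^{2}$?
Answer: $1006009$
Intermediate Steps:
$F = 938$ ($F = 2 \cdot 469 = 938$)
$\left(5 \cdot 13 + F\right)^{2} = \left(5 \cdot 13 + 938\right)^{2} = \left(65 + 938\right)^{2} = 1003^{2} = 1006009$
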